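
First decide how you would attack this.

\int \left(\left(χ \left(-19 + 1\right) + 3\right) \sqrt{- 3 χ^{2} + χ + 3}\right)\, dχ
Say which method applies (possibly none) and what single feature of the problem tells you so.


Technique: u-substitution — set u = - 3 χ^{2} + χ + 3: a constant multiple of its derivative, namely (χ \left(-19 + 1\right) + 3), is present as a factor once the integrand is collected, so the du is sitting there waiting.


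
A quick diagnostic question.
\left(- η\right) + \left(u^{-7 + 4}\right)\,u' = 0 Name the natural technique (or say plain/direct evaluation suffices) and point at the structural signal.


Verdict: separation of variables — all dependence on the two variables factors apart, the defining separable shape. One could also solve this as an exact equation; with each coefficient in its own variable, separating is the same work with fewer steps.


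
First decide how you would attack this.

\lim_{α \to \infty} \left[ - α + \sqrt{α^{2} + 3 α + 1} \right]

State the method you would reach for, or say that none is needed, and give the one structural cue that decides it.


Diagnosis: conjugate multiplication — infinity minus infinity with a radical in play — multiply by the conjugate so the divergences of \sqrt{α^{2} + 3 α + 1} and α annihilate.


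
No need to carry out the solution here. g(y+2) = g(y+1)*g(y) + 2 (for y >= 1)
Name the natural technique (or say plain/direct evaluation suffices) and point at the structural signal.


Technique: no special technique — no ansatz, no master substitution, no summation factor survives the nonlinearity here.


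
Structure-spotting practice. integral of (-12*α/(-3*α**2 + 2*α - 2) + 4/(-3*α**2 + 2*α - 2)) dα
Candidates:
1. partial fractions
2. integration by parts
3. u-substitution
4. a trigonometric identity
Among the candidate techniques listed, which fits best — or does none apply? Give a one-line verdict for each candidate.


Method: u-substitution — collected, the integrand has one factor that is, up to a constant, the derivative of an inner expression the rest depends on — substitute for that inner expression.
- partial fractions — the denominator is irreducible over the rationals — no rational-coefficient split into simpler fractions exists.
- integration by parts: no split into a nonconstant polynomial times one of the standard kernels — exp, sine, or cosine of a linear argument, or a logarithm — applies here.
- u-substitution: yes — fits the structure here.
- a trigonometric identity — with no trigonometric functions present, identity rewriting has no target.


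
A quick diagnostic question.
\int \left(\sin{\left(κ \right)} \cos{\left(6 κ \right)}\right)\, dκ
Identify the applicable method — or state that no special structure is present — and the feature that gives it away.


Method: a trigonometric identity — mixed-frequency products such as \sin{\left(κ \right)} \cos{\left(6 κ \right)} are designed for the product-to-sum formula.


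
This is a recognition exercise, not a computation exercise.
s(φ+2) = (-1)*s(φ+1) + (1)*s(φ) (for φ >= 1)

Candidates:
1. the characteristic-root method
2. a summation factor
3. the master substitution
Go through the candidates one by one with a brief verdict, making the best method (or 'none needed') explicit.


Method: the characteristic-root method — the recurrence treats every index alike (constant coefficients, no forcing) — precisely the regime where r^φ trials close it.
- the characteristic-root method: applies; the problem has the shape this method handles.
- a summation factor: the recurrence reaches back more than one step, outside the first-order family a summation factor normalizes.
- the master substitution: no fixed divisor shrinks the index between calls.


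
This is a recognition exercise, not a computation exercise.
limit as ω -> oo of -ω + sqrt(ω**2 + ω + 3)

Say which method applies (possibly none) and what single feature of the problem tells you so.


Diagnosis: conjugate multiplication — turning the difference into a conjugate-rationalized ratio makes the limit readable.


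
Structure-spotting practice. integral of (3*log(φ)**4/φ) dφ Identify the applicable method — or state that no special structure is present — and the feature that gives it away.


Best approach: u-substitution — read it as f(log(φ)) times a constant multiple of d(log(φ)): one substitution, u = log(φ), finishes it.


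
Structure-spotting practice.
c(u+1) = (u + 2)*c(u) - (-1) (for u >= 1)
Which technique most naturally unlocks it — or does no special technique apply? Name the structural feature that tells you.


Best approach: a summation factor — with the index-dependent coefficient u + 2, dividing by the cumulative product turns the left side into a pure difference.


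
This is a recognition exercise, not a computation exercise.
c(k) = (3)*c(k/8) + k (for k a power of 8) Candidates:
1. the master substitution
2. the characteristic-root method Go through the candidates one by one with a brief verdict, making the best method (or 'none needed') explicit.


Verdict: the master substitution — the index is divided (k/8), not shifted — substitute k = 8^m to straighten it into a shift recurrence.
- the master substitution: a fit — the right tool for this form.
- the characteristic-root method: the recursion divides its index rather than shifting it — outside the constant-shift family the root method covers.


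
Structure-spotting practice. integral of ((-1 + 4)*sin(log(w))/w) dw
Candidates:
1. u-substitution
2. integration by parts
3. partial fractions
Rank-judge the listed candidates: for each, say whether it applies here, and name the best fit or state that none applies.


Best approach: u-substitution — collected, the integrand has one factor that is, up to a constant, the derivative of an inner expression the rest depends on — substitute for that inner expression.
- u-substitution: applies; the problem has the shape this method handles.
- integration by parts — no split into a nonconstant polynomial times one of the standard kernels — exp, sine, or cosine of a linear argument, or a logarithm — applies here.
- partial fractions — the expression is not a ratio of polynomials that decomposes further.


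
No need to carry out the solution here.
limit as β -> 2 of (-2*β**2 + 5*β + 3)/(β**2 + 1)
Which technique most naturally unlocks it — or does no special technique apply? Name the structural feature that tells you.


Verdict: no special technique — no denominator vanishes and nothing blows up at 2: direct substitution is the whole computation.


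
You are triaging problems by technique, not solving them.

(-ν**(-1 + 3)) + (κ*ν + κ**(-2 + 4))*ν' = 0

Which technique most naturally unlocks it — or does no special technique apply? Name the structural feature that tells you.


Verdict: the homogeneous substitution — the slope's numerator and denominator share total degree; set v = ν/κ and the equation drops to separable form. This can also be massaged into Bernoulli form (the roles of the variables may need exchanging); the homogeneous substitution avoids that setup.


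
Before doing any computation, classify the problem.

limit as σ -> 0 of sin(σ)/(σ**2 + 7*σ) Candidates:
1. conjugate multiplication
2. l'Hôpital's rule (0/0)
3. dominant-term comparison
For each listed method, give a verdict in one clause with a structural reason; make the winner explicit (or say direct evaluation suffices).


Technique: l'Hôpital's rule (0/0) — numerator and denominator both vanish at 0 — a genuine 0/0 form, which is exactly when l'Hôpital applies. A first-order expansion at the point is an equally standard path; the rule packages it.
- conjugate multiplication — rationalization has no target — no divergent radical difference appears.
- l'Hôpital's rule (0/0) — a fit — the right tool for this form.
- dominant-term comparison: no dominant power emerges to decide the limit by degree comparison.


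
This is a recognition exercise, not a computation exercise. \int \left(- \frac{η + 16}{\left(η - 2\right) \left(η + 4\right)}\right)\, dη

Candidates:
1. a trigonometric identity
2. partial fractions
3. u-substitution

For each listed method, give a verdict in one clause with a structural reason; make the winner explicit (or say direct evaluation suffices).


Technique: partial fractions — a proper rational integrand whose denominator splits into simpler factors — decompose into partial fractions first.
- a trigonometric identity — no sine or cosine appears, so there is nothing for a trigonometric identity to act on.
- partial fractions — a fit — the right tool for this form.
- u-substitution — no subexpression of the integrand serves as a whole-integral substitution inner — individual terms may offer their own, but none carries its derivative as a factor of the full integrand; a working change of variable would have to be constructed from outside the expression.


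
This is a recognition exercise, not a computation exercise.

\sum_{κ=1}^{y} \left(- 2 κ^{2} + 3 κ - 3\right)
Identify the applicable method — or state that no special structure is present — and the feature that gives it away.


Best approach: no special technique — no cancellation, no constant ratio, no binomial weights — just polynomial terms summed directly.


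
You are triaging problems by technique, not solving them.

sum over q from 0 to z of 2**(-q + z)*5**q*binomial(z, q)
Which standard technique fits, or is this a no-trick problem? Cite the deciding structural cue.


Diagnosis: the binomial theorem — the summand is term q of a binomial expansion in 5 and 2; the whole sum is a single power.


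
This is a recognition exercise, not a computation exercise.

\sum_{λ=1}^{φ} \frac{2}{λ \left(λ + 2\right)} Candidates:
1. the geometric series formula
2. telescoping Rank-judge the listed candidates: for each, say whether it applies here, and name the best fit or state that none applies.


Best approach: telescoping — the summand \frac{2}{λ \left(λ + 2\right)} decomposes into fractions whose poles differ by an integer shift — the series collapses.
- the geometric series formula: the ratio of consecutive terms depends on the index.
- telescoping: yes — fits the structure here.


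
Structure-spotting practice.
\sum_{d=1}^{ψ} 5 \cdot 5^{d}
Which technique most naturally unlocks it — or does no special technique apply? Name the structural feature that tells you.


Method: the geometric series formula — consecutive terms stand in a fixed index-free ratio — the geometric sum formula closes it.


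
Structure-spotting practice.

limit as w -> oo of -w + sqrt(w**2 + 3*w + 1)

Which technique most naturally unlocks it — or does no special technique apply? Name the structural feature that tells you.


Best approach: conjugate multiplication — infinity minus infinity with a radical in play — multiply by the conjugate so the divergences of sqrt(w**2 + 3*w + 1) and w annihilate.


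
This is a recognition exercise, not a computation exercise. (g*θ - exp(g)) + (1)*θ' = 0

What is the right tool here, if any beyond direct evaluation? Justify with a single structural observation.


Method: a linear integrating factor — θ enters only linearly with coefficient g; multiply by exp of the integral of g and the left side becomes one derivative.


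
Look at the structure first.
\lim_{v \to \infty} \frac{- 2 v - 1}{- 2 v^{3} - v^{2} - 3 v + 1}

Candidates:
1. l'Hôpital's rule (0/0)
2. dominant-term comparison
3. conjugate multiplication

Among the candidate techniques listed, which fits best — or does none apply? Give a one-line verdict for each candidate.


Technique: dominant-term comparison — growth-rate triage: the leading powers of v decide the limit, everything else is noise.
- l'Hôpital's rule (0/0) — no 0/0 form appears: written as one quotient, top and bottom both grow without bound, and the ratio is decided by their leading terms.
- dominant-term comparison — applies; the problem has the shape this method handles.
- conjugate multiplication — there are no radicals in tension whose conjugate would simplify matters.


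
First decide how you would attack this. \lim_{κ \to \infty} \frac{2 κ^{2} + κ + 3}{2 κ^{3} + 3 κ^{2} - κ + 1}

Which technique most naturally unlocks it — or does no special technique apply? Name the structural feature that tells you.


Best approach: dominant-term comparison — divide through by the highest power of κ; every lower-order term dies and the dominant terms decide the limit. Differentiating the expression as a single quotient would eventually settle it as well; matching dominant growth settles it immediately.


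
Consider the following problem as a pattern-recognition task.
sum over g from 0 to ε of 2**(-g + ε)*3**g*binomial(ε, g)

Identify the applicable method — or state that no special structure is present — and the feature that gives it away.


Method: the binomial theorem — terms weighting binomial(ε, g) against matched powers of 3 and 2 reassemble into (3 + 2)^ε by the binomial theorem.


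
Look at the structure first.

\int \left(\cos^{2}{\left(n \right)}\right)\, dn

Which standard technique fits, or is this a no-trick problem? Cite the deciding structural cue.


Technique: a trigonometric identity — an even power like \cos^{2}{\left(n \right)} flattens under the half-angle identity into first-degree cosines you can integrate directly.


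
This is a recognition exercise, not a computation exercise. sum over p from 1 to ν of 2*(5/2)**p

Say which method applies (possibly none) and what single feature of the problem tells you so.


Verdict: the geometric series formula — term-over-term division gives 5/2 every time — index-free ratio, geometric sum formula applies.


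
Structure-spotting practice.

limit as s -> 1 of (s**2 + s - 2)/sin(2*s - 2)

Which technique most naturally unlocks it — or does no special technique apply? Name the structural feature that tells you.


Technique: l'Hôpital's rule (0/0) — plug in 1: top and bottom both hit zero, so differentiate each and retry. The standard small-argument limits would also carry it; the rule is the systematic route.


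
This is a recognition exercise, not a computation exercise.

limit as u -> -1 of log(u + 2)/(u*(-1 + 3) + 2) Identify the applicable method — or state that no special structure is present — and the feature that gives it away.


Method: l'Hôpital's rule (0/0) — plug in -1: top and bottom both hit zero, so differentiate each and retry. A first-order expansion at the point is an equally standard path; the rule packages it.


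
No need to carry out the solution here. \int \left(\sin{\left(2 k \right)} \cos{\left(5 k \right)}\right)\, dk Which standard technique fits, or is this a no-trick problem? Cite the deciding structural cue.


Best approach: a trigonometric identity — the identity turns \sin{\left(2 k \right)} \cos{\left(5 k \right)} into two lone cosines/sines, each trivially integrable.


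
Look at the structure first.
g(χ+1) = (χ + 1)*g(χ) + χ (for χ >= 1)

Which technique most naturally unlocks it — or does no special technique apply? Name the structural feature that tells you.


Method: a summation factor — first-order linear but the coefficient χ + 1 moves with the index — divide by the cumulative product and telescope.


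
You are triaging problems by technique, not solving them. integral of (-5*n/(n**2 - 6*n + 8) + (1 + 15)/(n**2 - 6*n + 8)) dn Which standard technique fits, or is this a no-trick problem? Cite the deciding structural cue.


Diagnosis: partial fractions — a proper rational integrand whose denominator splits into simpler factors — decompose into partial fractions first.


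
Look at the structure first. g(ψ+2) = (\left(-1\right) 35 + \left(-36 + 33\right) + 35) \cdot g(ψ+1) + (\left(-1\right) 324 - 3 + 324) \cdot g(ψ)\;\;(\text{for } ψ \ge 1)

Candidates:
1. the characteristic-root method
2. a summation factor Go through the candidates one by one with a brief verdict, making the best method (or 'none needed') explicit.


Diagnosis: the characteristic-root method — every coefficient is a fixed number and the forcing is zero — substitute r^ψ and read off the root equation.
- the characteristic-root method: yes — fits the structure here.
- a summation factor — a summation factor telescopes one-step recursions; this one carries higher-order memory.


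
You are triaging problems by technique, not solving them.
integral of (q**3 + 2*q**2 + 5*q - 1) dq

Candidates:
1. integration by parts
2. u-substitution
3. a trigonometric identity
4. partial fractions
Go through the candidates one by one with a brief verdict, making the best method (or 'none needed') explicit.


Technique: no special technique — scan for structure and find none: constant multiples of powers of q, integrate directly.
- integration by parts: splitting off a factor buys nothing — the integrand integrates directly without parts.
- u-substitution: no substitution does more than relabel what direct integration already handles.
- a trigonometric identity: there is no trigonometric structure at all — the integrand carries no sine or cosine to rewrite.
- partial fractions — there is no rational-function structure to decompose.


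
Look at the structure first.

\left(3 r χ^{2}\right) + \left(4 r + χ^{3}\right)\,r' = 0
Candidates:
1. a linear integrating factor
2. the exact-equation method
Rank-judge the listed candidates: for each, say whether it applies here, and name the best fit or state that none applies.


Technique: the exact-equation method — check exactness first: here it holds (3 r χ^{2}, 4 r + χ^{3} have matching cross partials), so no integrating factor is needed.
- a linear integrating factor: a nonlinear term in the unknown puts this outside the integrating-factor template.
- the exact-equation method: applicable, and directly so.


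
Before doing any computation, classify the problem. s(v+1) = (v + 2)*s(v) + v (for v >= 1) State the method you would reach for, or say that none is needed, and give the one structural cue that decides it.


Method: a summation factor — first-order, linear, moving coefficient v + 2: the discrete analogue of an integrating factor handles it.


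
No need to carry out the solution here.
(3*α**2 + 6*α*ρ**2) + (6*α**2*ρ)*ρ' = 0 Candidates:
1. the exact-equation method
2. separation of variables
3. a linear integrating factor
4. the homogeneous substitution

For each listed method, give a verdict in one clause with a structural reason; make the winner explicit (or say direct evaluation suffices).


Verdict: the exact-equation method — 3*α**2 + 6*α*ρ**2 and 6*α**2*ρ pass the exactness check on the nose, so no integrating factor in α or ρ is needed at all.
- the exact-equation method: applicable, and directly so.
- separation of variables — no algebra isolates the independent variable on one side and the unknown on the other.
- a linear integrating factor: the unknown enters nonlinearly (through a power, a denominator, or a transcendental function), which the linear integrating-factor recipe cannot absorb as-is — any repair would come from a preliminary substitution, not the factor.
- the homogeneous substitution — the slope does not depend on the ratio of the variables alone.


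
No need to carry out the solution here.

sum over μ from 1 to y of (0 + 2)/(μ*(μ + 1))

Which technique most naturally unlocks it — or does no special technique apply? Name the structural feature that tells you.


Method: telescoping — integer-spaced poles in (0 + 2)/(μ*(μ + 1)) are the telescoping signature in disguise.


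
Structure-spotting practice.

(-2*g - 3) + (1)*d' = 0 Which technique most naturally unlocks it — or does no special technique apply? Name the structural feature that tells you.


Diagnosis: no special technique — the slope is a function of g alone, so integrate both sides directly.


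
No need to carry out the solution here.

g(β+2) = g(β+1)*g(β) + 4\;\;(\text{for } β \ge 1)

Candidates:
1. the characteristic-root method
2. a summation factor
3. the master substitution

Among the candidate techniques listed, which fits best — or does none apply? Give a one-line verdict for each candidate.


Technique: no special technique — the recurrence is nonlinear in the sequence terms; no linear-recurrence method fits it as written — one iterates or studies it directly.
- the characteristic-root method: nonlinearity rules out exponential-mode superposition from the start.
- a summation factor: the recursion is nonlinear — outside the first-order linear family a summation factor addresses.
- the master substitution: the recursive argument is a shift of the index, not a fixed fraction of it.


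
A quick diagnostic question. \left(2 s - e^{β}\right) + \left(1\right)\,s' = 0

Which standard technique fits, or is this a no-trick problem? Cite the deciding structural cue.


Technique: a linear integrating factor — first power of s, nonzero forcing: the integrating-factor recipe applies verbatim with p = 2.


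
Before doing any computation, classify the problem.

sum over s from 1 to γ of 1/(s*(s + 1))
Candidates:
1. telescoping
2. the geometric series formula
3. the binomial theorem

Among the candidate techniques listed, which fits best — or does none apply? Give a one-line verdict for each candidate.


Verdict: telescoping — one partial-fraction pass turns 1/(s*(s + 1)) into a shifted difference, and shifted differences telescope.
- telescoping — yes — fits the structure here.
- the geometric series formula — dividing successive terms gives an index-dependent quantity, not a constant.
- the binomial theorem — no binomial coefficients pair with matched powers.


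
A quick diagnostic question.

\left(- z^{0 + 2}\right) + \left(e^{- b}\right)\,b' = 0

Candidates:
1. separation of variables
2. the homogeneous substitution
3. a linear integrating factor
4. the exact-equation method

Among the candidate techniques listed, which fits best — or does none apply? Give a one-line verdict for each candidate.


Best approach: separation of variables — solved for the derivative, the right side splits multiplicatively into a function of each variable alone — divide and integrate each side.
- separation of variables — yes, a natural case for it.
- the homogeneous substitution: the slope changes under joint rescaling, failing the degree-zero test.
- a linear integrating factor — a nonlinear term in the unknown puts this outside the integrating-factor template.
- the exact-equation method — with no real cross-dependence between the variables, the exact-equation machinery is a detour rather than the natural reading.


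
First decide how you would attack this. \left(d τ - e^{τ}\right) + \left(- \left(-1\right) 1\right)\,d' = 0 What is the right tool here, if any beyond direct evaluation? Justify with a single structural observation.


Best approach: a linear integrating factor — the equation is linear in d with coefficient τ; multiplying by the integrating factor exp(∫τ) makes the left side a perfect derivative.


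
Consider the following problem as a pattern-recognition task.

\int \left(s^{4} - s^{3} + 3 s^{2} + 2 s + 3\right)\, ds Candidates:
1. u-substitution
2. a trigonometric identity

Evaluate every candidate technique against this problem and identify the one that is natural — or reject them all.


Method: no special technique — a term-by-term power-rule job in s; no substitution or rearrangement earns its keep here.
- u-substitution — no substitution does more than relabel what direct integration already handles.
- a trigonometric identity: there is no trigonometric structure at all — the integrand carries no sine or cosine to rewrite.


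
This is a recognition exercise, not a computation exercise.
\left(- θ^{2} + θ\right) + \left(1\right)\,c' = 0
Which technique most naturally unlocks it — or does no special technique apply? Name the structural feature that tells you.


Diagnosis: no special technique — the slope is a function of θ alone, so integrate both sides directly.


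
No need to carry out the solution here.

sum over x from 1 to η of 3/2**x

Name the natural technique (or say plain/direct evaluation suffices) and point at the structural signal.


Verdict: the geometric series formula — consecutive terms stand in a fixed index-free ratio — the geometric sum formula closes it.


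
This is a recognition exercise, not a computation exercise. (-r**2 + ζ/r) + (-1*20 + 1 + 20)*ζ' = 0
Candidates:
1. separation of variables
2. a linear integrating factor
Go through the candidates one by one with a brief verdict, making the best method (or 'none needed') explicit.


Verdict: a linear integrating factor — the unknown enters only to the first power against a nonzero forcing term — the integrating-factor template applies directly.
- separation of variables — no division isolates the independent variable from the unknown.
- a linear integrating factor: applicable, and directly so.


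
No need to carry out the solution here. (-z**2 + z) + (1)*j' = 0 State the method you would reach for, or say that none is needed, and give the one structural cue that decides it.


Best approach: no special technique — solved for the derivative, j never appears on the right — this is a direct integration in z, not a differential-equations problem at heart.


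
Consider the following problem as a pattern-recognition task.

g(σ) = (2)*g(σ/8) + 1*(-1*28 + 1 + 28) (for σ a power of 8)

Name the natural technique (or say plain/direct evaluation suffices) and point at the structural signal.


Method: the master substitution — the argument σ/8 divides the index by 8; the standard σ = 8^m substitution converts it to a constant-shift recurrence.


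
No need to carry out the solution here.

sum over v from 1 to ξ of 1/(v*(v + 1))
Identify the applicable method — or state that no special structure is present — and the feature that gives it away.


Method: telescoping — integer-spaced poles in 1/(v*(v + 1)) are the telescoping signature in disguise.


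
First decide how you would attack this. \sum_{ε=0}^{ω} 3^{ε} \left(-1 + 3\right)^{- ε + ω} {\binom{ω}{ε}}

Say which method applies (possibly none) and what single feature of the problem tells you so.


Technique: the binomial theorem — {\binom{ω}{ε}} weighting matched powers of 3 and (-1 + 3) is the expanded form of (3 + (-1 + 3))^ω — fold it back up.


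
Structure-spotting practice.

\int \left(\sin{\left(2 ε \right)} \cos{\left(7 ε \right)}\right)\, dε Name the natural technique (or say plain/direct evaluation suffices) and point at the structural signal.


Verdict: a trigonometric identity — \sin{\left(2 ε \right)} \cos{\left(7 ε \right)} mixes two frequencies; the product-to-sum identity splits it into single-frequency sinusoids.


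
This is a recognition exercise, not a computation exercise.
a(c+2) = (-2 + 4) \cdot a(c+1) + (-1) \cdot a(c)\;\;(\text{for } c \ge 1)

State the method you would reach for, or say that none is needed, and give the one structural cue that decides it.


Method: the characteristic-root method — shift-invariance with fixed coefficients calls for exponential trials; the characteristic polynomial finds every r^c.


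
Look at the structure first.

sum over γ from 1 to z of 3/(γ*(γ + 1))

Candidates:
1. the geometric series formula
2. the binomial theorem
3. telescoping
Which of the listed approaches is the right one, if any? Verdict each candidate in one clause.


Best approach: telescoping — 3/(γ*(γ + 1)) hides a difference of shifted reciprocals — decompose it and the middle of the sum vanishes.
- the geometric series formula: the ratio of consecutive terms depends on the index.
- the binomial theorem: there is no sum-raised-to-a-power identity hiding in these terms.
- telescoping — applies; the problem has the shape this method handles.


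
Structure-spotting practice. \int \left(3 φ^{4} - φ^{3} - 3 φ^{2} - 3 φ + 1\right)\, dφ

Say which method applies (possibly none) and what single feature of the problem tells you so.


Best approach: no special technique — every term is a constant multiple of a power of φ; term-wise power-rule integration needs no preliminary transformation.


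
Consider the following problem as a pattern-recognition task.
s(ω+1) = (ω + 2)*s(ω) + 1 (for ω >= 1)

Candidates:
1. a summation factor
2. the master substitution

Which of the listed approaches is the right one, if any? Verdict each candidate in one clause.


Method: a summation factor — it is first-order linear but the coefficient ω + 2 depends on the index, so multiply through by a summation factor to telescope it.
- a summation factor: applicable, and directly so.
- the master substitution — the recursive argument is a shift of the index, not a fixed fraction of it.


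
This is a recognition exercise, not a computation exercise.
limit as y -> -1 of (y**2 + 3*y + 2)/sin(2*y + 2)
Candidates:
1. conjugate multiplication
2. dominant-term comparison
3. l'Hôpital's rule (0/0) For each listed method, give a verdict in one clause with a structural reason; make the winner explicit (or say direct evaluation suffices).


Best approach: l'Hôpital's rule (0/0) — numerator and denominator both vanish at -1 — a genuine 0/0 form, which is exactly when l'Hôpital applies. One could equally expand both pieces locally and compare leading terms; the rule does that in one stroke.
- conjugate multiplication: the conjugate move applies to radical differences, which this is not.
- dominant-term comparison — no dominant-degree comparison decides it.
- l'Hôpital's rule (0/0): applicable, and directly so.


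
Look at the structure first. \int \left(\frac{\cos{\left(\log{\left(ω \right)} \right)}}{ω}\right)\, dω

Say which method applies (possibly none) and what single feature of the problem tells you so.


Best approach: u-substitution — read it as f(\log{\left(ω \right)}) times a constant multiple of d(\log{\left(ω \right)}): one substitution, u = \log{\left(ω \right)}, finishes it.


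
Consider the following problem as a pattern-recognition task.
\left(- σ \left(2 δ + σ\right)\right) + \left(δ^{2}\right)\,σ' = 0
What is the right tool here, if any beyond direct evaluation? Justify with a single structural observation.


Diagnosis: the homogeneous substitution — the slope's numerator and denominator share total degree; set v = σ/δ and the equation drops to separable form. A Bernoulli substitution is a fair alternative on this equation directly; the homogeneous reading takes it as given.


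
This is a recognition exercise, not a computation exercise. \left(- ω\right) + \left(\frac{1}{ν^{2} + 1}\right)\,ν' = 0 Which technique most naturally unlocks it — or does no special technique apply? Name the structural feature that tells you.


Method: separation of variables — separating collects all ν-dependence with the derivative and leaves all ω-dependence opposite: variables separate. The equation is exact as it stands too — a potential function exists — though separation reads the split structure directly.


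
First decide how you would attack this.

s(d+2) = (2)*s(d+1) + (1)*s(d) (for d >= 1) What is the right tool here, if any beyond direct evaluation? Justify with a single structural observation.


Method: the characteristic-root method — try a geometric ansatz r^d: constant coefficients turn the recurrence into one polynomial equation in r.


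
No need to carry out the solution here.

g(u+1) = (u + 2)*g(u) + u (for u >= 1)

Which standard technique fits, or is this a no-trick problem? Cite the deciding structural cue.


Diagnosis: a summation factor — because the multiplier u + 2 is index-dependent, divide through by its running product and sum the resulting differences.


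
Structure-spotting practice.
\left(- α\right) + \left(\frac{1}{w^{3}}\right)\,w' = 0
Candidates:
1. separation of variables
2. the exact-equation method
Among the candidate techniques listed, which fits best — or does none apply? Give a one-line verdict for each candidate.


Verdict: separation of variables — solved for the derivative, the right side factors as α times w^{3} — all α-dependence separates from all w-dependence.
- separation of variables: applies; the problem has the shape this method handles.
- the exact-equation method: with no real cross-dependence between the variables, the exact-equation machinery is a detour rather than the natural reading.


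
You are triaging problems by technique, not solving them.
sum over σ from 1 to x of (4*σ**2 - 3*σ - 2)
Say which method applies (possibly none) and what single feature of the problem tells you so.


Verdict: no special technique — no ratio, no shift structure, no binomial pattern: sum the constant-multiple powers of σ with known formulas.


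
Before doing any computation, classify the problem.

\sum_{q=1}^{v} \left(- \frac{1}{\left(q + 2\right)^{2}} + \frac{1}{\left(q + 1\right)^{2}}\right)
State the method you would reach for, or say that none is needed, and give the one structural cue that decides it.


Method: telescoping — the summand is \frac{1}{\left(q + 1\right)^{2}} minus the same expression shifted by one, so consecutive terms cancel in pairs.


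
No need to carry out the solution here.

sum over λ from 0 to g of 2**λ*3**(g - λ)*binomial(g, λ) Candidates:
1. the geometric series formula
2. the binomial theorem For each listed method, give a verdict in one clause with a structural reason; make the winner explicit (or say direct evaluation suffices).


Method: the binomial theorem — binomial(g, λ) weighting matched powers of 2 and 3 is the expanded form of (2 + 3)^g — fold it back up.
- the geometric series formula: the term-to-term ratio drifts with the index — the one thing the geometric formula cannot absorb.
- the binomial theorem — applicable, and directly so.


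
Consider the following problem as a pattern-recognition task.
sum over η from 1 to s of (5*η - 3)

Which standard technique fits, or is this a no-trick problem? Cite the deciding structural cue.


Technique: no special technique — the sum is polynomial through and through; closed forms for each power of η finish it directly.


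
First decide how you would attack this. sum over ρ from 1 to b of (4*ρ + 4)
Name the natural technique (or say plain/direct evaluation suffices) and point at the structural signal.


Technique: no special technique — with only polynomial terms in ρ present, the classical sum-of-powers identities are all you need.


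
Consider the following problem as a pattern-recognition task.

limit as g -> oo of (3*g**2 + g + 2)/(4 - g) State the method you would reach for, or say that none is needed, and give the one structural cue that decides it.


Method: dominant-term comparison — divide through by the highest power of g; every lower-order term dies and the dominant terms decide the limit. Differentiating the expression as a single quotient would eventually settle it as well; matching dominant growth settles it immediately.


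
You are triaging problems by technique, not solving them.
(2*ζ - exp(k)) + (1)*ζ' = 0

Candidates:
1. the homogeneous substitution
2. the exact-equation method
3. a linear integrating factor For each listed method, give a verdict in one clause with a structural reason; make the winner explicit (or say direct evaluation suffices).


Diagnosis: a linear integrating factor — first power of ζ, nonzero forcing: the integrating-factor recipe applies verbatim with p = 2.
- the homogeneous substitution — solved for the derivative, the right side changes under joint scaling of the two variables.
- the exact-equation method — exactness fails on the nose — the mixed partials do not match.
- a linear integrating factor: applies; the problem has the shape this method handles.


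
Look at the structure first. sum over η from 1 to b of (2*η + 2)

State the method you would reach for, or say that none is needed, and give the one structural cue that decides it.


Diagnosis: no special technique — constant-multiple powers of η with no cancellation partners and no common ratio — use the standard power-sum formulas.


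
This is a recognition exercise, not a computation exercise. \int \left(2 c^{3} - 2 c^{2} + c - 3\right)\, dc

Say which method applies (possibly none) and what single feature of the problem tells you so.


Best approach: no special technique — the integrand is a sum of constant multiples of powers of c — integrate term by term.


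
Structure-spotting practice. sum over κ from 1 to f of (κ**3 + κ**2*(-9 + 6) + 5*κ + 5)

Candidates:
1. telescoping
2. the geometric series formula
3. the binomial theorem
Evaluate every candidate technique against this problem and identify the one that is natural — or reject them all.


Method: no special technique — nothing telescopes and nothing is geometric; polynomial terms in κ sum term by term.
- telescoping — computed from the summand as displayed, the partial sums build up without the pairwise collapse telescoping exploits.
- the geometric series formula: the term-to-term ratio changes with the index, so the geometric formula cannot close it.
- the binomial theorem — there is no pair of bases whose matched powers would reassemble into a single binomial power.


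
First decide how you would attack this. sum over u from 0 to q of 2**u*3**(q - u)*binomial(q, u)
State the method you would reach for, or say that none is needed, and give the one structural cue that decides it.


Verdict: the binomial theorem — the binomial coefficients weight matched powers of 2 and 3, which is exactly the expansion of a binomial power.


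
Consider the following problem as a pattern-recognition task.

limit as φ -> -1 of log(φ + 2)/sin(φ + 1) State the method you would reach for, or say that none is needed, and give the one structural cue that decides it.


Method: l'Hôpital's rule (0/0) — plug in -1: top and bottom both hit zero, so differentiate each and retry. A first-order expansion at the point is an equally standard path; the rule packages it.


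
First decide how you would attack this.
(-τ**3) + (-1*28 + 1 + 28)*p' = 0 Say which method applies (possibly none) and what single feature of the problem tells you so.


Method: no special technique — solved for the derivative, p never appears on the right — this is a direct integration in τ, not a differential-equations problem at heart.


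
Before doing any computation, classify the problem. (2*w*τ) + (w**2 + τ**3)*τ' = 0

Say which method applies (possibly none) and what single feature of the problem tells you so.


Verdict: the exact-equation method — take the mixed partials of 2*w*τ and w**2 + τ**3: they are equal, which certifies an exact differential.


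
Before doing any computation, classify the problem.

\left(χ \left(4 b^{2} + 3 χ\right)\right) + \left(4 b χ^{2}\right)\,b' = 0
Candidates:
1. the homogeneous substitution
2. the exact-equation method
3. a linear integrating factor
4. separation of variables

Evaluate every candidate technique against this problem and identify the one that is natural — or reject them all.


Method: the exact-equation method — because the two cross partials coincide, the form is conservative as written — recover its potential in (χ, b).
- the homogeneous substitution: the slope is not a function of the ratio of the variables alone.
- the exact-equation method — applies; the problem has the shape this method handles.
- a linear integrating factor: the unknown enters nonlinearly (through a power, a denominator, or a transcendental function), which the linear integrating-factor recipe cannot absorb as-is — any repair would come from a preliminary substitution, not the factor.
- separation of variables — the two dependences do not factor apart.
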